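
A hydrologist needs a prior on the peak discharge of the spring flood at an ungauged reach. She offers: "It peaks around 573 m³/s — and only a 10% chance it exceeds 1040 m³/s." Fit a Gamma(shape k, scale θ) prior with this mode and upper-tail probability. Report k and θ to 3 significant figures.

k ≈ 6.36, θ ≈ 107

Gamma(k,θ) with k>1 has mode (k−1)θ, so θ = 573/(k−1).
Need P(X < 1040) = 0.9 with θ tied to k this way. Start at k = 2, θ = 573: P(X<1040) ≈ 0.542.
Too low — raise k to concentrate. Iterating converges to k ≈ 6.36.
Then θ = 573/(6.36−1) ≈ 107.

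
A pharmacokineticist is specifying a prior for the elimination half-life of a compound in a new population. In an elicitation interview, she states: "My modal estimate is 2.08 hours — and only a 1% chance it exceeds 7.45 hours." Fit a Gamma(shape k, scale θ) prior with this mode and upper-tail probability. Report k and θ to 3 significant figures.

Gamma(k,θ) with k>1 has mode (k−1)θ, so θ = 2.08/(k−1).
Need P(X < 7.45) = 0.99 with θ tied to k this way. Start at k = 2, θ = 2.08: P(X<7.45) ≈ 0.873.
Too low — raise k to concentrate. Iterating converges to k ≈ 3.65.
Then θ = 2.08/(3.65−1) ≈ 0.786.

k ≈ 3.65, θ ≈ 0.786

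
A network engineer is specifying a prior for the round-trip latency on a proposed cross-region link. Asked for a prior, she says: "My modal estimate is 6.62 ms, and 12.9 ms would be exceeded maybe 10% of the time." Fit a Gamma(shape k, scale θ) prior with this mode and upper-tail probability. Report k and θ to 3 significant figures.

Gamma(k,θ) with k>1 has mode (k−1)θ, so θ = 6.62/(k−1).
Need P(X < 12.9) = 0.9 with θ tied to k this way. Start at k = 2, θ = 6.62: P(X<12.9) ≈ 0.580.
Too low — raise k to concentrate. Iterating converges to k ≈ 5.3.
Then θ = 6.62/(5.3−1) ≈ 1.54.

k ≈ 5.3, θ ≈ 1.54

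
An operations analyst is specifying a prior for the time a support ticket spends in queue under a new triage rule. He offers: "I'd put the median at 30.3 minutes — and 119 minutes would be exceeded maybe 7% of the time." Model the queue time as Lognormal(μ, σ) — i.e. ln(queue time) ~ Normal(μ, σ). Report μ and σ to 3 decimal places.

If T ~ Lognormal(μ,σ) then ln T ~ Normal(μ,σ), so the p-quantile of ln T is μ + z_p·σ.
ln(30.3) = 3.411 and ln(119) = 4.779; z_{0.5} = 0, z_{0.93} = 1.476.
σ = (4.779 − 3.411)/(1.476 − (0)) = 0.927.
μ = 3.411 − (0)·0.927 = 3.411.

μ ≈ 3.411, σ ≈ 0.927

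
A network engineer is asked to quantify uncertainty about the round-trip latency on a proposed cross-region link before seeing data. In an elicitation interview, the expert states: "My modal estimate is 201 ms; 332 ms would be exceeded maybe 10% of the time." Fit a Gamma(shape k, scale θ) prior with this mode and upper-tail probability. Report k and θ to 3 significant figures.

Gamma(k,θ) with k>1 has mode (k−1)θ, so θ = 201/(k−1).
Need P(X < 332) = 0.9 with θ tied to k this way. Start at k = 2, θ = 201: P(X<332) ≈ 0.492.
Too low — raise k to concentrate. Iterating converges to k ≈ 8.49.
Then θ = 201/(8.49−1) ≈ 26.8.

k ≈ 8.49, θ ≈ 26.8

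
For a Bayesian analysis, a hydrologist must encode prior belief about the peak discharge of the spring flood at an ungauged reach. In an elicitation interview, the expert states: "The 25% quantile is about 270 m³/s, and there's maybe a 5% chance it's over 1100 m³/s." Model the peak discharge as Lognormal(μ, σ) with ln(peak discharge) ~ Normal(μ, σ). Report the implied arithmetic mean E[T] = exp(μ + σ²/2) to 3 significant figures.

If T ~ Lognormal(μ,σ) then ln T ~ Normal(μ,σ), so the p-quantile of ln T is μ + z_p·σ.
ln(270) = 5.598 and ln(1100) = 7.003; z_{0.25} = -0.6745, z_{0.95} = 1.645.
σ = (7.003 − 5.598)/(1.645 − (-0.6745)) = 0.606.
μ = 5.598 − (-0.6745)·0.606 = 6.007.
E[T] = exp(μ + σ²/2) = exp(6.007 + 0.1834) = 488 m³/s.

E[T] ≈ 488 m³/s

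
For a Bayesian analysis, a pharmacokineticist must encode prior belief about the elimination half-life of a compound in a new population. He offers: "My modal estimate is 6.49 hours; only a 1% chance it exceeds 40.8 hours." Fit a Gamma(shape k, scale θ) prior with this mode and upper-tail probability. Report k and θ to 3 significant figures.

k ≈ 2.08, θ ≈ 6.01

Gamma(k,θ) with k>1 has mode (k−1)θ, so θ = 6.49/(k−1).
Need P(X < 40.8) = 0.99 with θ tied to k this way. Start at k = 2, θ = 6.49: P(X<40.8) ≈ 0.986.
Too low — raise k to concentrate. Iterating converges to k ≈ 2.08.
Then θ = 6.49/(2.08−1) ≈ 6.01.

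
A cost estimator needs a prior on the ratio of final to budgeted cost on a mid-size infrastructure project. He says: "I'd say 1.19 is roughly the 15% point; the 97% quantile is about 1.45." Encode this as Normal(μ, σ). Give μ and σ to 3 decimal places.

The p-quantile of Normal(μ,σ) is μ + z_p·σ, with z_{0.15} = -1.036 and z_{0.97} = 1.881.
Eliminate σ: μ = (z₂·x₁ − z₁·x₂)/(z₂ − z₁) = (1.881·1.19 − (-1.036)·1.45)/2.917 = 1.282.
Then σ = (x₂ − x₁)/(z₂ − z₁) = (1.45 − 1.19)/2.917 = 0.089.

μ = 1.282, σ = 0.089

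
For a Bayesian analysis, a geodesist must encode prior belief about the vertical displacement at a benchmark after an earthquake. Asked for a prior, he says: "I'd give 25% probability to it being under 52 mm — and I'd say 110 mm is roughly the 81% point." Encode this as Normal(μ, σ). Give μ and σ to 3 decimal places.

The p-quantile of Normal(μ,σ) is μ + z_p·σ, with z_{0.25} = -0.6745 and z_{0.81} = 0.8779.
Eliminate σ: μ = (z₂·x₁ − z₁·x₂)/(z₂ − z₁) = (0.8779·52 − (-0.6745)·110)/1.552 = 77.200.
Then σ = (x₂ − x₁)/(z₂ − z₁) = (110 − 52)/1.552 = 37.362.

μ = 77.200, σ = 37.362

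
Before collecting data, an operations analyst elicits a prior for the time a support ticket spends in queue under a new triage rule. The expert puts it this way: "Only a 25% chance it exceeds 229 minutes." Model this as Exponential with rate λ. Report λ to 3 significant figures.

P(T > 229.0) = e^(−λ·229.0) = 0.25, so λ = −ln(0.25)/229.0 = 0.00605.

λ ≈ 0.00605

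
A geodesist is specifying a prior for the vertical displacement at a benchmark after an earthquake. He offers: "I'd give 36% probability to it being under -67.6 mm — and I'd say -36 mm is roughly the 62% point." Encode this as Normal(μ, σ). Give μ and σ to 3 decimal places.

μ = -50.539, σ = 47.595

For Normal(μ,σ), the p-quantile is μ + z_p·σ. Here z_{0.36} = -0.3585, z_{0.62} = 0.3055.
So -67.6 = μ − 0.3585σ and -36 = μ + 0.3055σ.
Subtracting: σ = (-36 − -67.6)/(0.3055 − (-0.3585)) = 47.595.
Then μ = -67.6 − (-0.3585)·47.595 = -50.539.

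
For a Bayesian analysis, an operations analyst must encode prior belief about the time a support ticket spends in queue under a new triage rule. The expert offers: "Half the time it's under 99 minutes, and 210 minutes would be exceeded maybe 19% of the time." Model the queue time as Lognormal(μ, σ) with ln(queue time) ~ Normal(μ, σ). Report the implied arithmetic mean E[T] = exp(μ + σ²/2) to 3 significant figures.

If T ~ Lognormal(μ,σ) then ln T ~ Normal(μ,σ), so the p-quantile of ln T is μ + z_p·σ.
ln(99) = 4.595 and ln(210) = 5.347; z_{0.5} = 0, z_{0.81} = 0.8779.
σ = (5.347 − 4.595)/(0.8779 − (0)) = 0.857.
μ = 4.595 − (0)·0.857 = 4.595.
E[T] = exp(μ + σ²/2) = exp(4.595 + 0.3669) = 143 minutes.

E[T] ≈ 143 minutes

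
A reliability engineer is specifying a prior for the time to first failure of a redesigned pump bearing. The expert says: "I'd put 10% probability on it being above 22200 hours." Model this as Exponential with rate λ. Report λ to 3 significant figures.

P(T > 22200.0) = e^(−λ·22200.0) = 0.1, so λ = −ln(0.1)/22200.0 = 0.000104.

λ ≈ 0.000104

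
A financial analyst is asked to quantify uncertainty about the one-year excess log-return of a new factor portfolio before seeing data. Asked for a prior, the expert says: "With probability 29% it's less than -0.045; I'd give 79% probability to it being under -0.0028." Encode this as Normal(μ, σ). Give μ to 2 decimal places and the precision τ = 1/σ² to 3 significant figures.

For Normal(μ,σ), the p-quantile is μ + z_p·σ. Here z_{0.29} = -0.5534, z_{0.79} = 0.8064.
So -0.045 = μ − 0.5534σ and -0.0028 = μ + 0.8064σ.
Subtracting: σ = (-0.0028 − -0.045)/(0.8064 − (-0.5534)) = 0.03.
Then μ = -0.045 − (-0.5534)·0.03 = -0.03.
Precision τ = 1/σ² = 1/0.03103² = 1040.

μ = -0.03, τ = 1040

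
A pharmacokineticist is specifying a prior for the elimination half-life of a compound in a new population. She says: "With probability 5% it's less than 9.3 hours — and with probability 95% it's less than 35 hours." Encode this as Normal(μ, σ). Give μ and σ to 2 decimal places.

μ = 22.15, σ = 7.81

The p-quantile of Normal(μ,σ) is μ + z_p·σ, with z_{0.05} = -1.645 and z_{0.95} = 1.645.
Eliminate σ: μ = (z₂·x₁ − z₁·x₂)/(z₂ − z₁) = (1.645·9.3 − (-1.645)·35)/3.29 = 22.15.
Then σ = (x₂ − x₁)/(z₂ − z₁) = (35 − 9.3)/3.29 = 7.81.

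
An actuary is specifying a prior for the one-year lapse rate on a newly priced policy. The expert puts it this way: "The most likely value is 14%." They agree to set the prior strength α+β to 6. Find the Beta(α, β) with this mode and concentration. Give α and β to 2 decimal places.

α = 1.56, β = 4.44

For α,β > 1 the Beta mode is (α−1)/(α+β−2). With α+β = 6, the mode is (α−1)/4.
Set (α−1)/4 = 0.14 → α = 1 + 0.14·4 = 1.56.
β = 6 − α = 4.44.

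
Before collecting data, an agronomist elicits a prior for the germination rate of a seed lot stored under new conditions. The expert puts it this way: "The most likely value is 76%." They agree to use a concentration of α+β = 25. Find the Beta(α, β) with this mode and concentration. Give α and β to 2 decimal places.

α = 18.48, β = 6.52

For α,β > 1 the Beta mode is (α−1)/(α+β−2). With α+β = 25, the mode is (α−1)/23.
Set (α−1)/23 = 0.76 → α = 1 + 0.76·23 = 18.48.
β = 25 − α = 6.52.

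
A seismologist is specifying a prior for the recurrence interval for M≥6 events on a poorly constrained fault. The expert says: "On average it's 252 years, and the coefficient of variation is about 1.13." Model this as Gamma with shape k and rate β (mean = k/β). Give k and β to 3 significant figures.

k ≈ 0.783, β ≈ 0.00311

For Gamma(k, rate β): mean = k/β, variance = k/β², so CV = 1/√k.
CV = 1.13, hence k = 1/CV² = 0.783.
Then β = k/mean = 0.783/252 = 0.00311.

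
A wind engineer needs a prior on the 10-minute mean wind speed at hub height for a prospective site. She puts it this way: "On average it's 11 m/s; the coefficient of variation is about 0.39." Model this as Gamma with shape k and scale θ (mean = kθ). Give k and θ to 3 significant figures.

For Gamma(k, scale θ): mean = kθ, variance = kθ², so CV = 1/√k.
CV = 0.39, hence k = 1/CV² = 6.57.
Then θ = mean/k = 11/6.57 = 1.67.

k ≈ 6.57, θ ≈ 1.67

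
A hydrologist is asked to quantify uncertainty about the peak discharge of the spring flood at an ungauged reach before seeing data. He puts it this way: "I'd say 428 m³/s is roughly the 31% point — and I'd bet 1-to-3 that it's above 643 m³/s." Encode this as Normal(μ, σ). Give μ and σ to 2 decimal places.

The p-quantile of Normal(μ,σ) is μ + z_p·σ, with z_{0.31} = -0.4959 and z_{0.75} = 0.6745.
Eliminate σ: μ = (z₂·x₁ − z₁·x₂)/(z₂ − z₁) = (0.6745·428 − (-0.4959)·643)/1.17 = 519.09.
Then σ = (x₂ − x₁)/(z₂ − z₁) = (643 − 428)/1.17 = 183.71.

μ = 519.09, σ = 183.71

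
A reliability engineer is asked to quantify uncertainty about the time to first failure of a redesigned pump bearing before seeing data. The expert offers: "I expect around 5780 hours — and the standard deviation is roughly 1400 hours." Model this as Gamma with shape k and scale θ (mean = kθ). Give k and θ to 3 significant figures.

For Gamma(k, scale θ): mean = kθ, variance = kθ², so CV = 1/√k.
CV = SD/mean = 1400/5780 = 0.2422, hence k = 1/CV² = 17.
Then θ = mean/k = 5780/17 = 339.

k ≈ 17, θ ≈ 339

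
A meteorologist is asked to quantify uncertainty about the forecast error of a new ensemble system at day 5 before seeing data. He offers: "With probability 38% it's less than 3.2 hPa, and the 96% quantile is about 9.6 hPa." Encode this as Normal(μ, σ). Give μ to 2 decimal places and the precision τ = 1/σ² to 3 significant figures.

μ = 4.15, τ = 0.103

For Normal(μ,σ), the p-quantile is μ + z_p·σ. Here z_{0.38} = -0.3055, z_{0.96} = 1.751.
So 3.2 = μ − 0.3055σ and 9.6 = μ + 1.751σ.
Subtracting: σ = (9.6 − 3.2)/(1.751 − (-0.3055)) = 3.11.
Then μ = 3.2 − (-0.3055)·3.11 = 4.15.
Precision τ = 1/σ² = 1/3.113² = 0.103.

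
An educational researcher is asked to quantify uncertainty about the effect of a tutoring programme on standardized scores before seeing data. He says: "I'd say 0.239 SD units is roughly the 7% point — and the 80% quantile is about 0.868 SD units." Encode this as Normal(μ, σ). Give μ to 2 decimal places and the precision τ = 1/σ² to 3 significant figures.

For Normal(μ,σ), the p-quantile is μ + z_p·σ. Here z_{0.07} = -1.476, z_{0.8} = 0.8416.
So 0.239 = μ − 1.476σ and 0.868 = μ + 0.8416σ.
Subtracting: σ = (0.868 − 0.239)/(0.8416 − (-1.476)) = 0.27.
Then μ = 0.239 − (-1.476)·0.27 = 0.64.
Precision τ = 1/σ² = 1/0.2714² = 13.6.

μ = 0.64, τ = 13.6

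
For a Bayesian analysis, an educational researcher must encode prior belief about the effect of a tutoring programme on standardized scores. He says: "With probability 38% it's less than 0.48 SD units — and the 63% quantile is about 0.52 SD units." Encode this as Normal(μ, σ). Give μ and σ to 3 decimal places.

For Normal(μ,σ), the p-quantile is μ + z_p·σ. Here z_{0.38} = -0.3055, z_{0.63} = 0.3319.
So 0.48 = μ − 0.3055σ and 0.52 = μ + 0.3319σ.
Subtracting: σ = (0.52 − 0.48)/(0.3319 − (-0.3055)) = 0.063.
Then μ = 0.48 − (-0.3055)·0.063 = 0.499.

μ = 0.499, σ = 0.063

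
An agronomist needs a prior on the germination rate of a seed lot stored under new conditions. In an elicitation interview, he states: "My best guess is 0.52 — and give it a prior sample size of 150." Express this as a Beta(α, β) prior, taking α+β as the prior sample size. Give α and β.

α = 78, β = 72

Under the effective-sample-size interpretation, Beta(α, β) has prior mean α/(α+β) and prior sample size α+β.
So α+β = 150 and α/(α+β) = 0.52, giving α = 0.52·150 = 78 and β = 150 − 78 = 72.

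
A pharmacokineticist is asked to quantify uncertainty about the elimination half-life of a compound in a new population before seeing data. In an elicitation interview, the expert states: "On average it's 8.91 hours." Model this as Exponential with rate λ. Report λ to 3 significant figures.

Exponential mean = 1/λ, so λ = 1/8.91 = 0.112.

λ ≈ 0.112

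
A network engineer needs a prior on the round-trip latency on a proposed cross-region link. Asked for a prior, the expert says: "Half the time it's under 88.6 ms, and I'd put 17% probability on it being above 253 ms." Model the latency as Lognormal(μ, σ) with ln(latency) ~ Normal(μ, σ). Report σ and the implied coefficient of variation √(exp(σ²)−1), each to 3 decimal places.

If T ~ Lognormal(μ,σ) then ln T ~ Normal(μ,σ), so the p-quantile of ln T is μ + z_p·σ.
ln(88.6) = 4.484 and ln(253) = 5.533; z_{0.5} = 0, z_{0.83} = 0.9542.
σ = (5.533 − 4.484)/(0.9542 − (0)) = 1.100.
μ = 4.484 − (0)·1.100 = 4.484.
CV = √(exp(σ²)−1) = √(exp(1.2093)−1) = 1.533.

σ ≈ 1.100, CV ≈ 1.533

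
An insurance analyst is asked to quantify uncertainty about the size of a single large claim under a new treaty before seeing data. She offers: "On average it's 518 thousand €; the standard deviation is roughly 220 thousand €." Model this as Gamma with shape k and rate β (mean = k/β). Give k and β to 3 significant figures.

For Gamma(k, rate β): mean = k/β, variance = k/β², so CV = 1/√k.
CV = SD/mean = 220/518 = 0.4247, hence k = 1/CV² = 5.54.
Then β = k/mean = 5.54/518 = 0.0107.

k ≈ 5.54, β ≈ 0.0107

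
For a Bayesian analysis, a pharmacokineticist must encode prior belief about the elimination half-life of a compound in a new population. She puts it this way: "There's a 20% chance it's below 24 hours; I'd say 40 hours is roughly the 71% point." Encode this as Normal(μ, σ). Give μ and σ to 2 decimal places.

For Normal(μ,σ), the p-quantile is μ + z_p·σ. Here z_{0.2} = -0.8416, z_{0.71} = 0.5534.
So 24 = μ − 0.8416σ and 40 = μ + 0.5534σ.
Subtracting: σ = (40 − 24)/(0.5534 − (-0.8416)) = 11.47.
Then μ = 24 − (-0.8416)·11.47 = 33.65.

μ = 33.65, σ = 11.47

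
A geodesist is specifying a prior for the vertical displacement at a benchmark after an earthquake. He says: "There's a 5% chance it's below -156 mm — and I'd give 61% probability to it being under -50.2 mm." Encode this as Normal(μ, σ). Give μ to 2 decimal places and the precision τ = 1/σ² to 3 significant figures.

μ = -65.56, τ = 0.000331

The p-quantile of Normal(μ,σ) is μ + z_p·σ, with z_{0.05} = -1.645 and z_{0.61} = 0.2793.
Eliminate σ: μ = (z₂·x₁ − z₁·x₂)/(z₂ − z₁) = (0.2793·-156 − (-1.645)·-50.2)/1.924 = -65.56.
Then σ = (x₂ − x₁)/(z₂ − z₁) = (-50.2 − -156)/1.924 = 54.98.
Precision τ = 1/σ² = 1/54.98² = 0.000331.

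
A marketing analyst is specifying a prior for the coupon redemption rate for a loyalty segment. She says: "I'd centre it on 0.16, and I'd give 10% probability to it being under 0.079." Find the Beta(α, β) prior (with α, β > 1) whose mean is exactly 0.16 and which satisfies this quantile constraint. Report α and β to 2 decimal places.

With mean 0.16 fixed, write α = 0.16s, β = 0.84s where s = α+β.
Need P(θ < 0.079) = 0.1 under Beta(0.16s, 0.84s). Normal approximation: (q−m)/√(m(1−m)/s) ≈ z_{0.1} = -1.28, so s ≈ 0.16·0.84·(-1.28)²/(0.079−0.16)² = 33.6.
At s = 33.6: P(θ<0.079) ≈ 0.077. Adjusting to match 0.1 gives s ≈ 28.14.
So α = 0.16·28.14 ≈ 4.50, β = 0.84·28.14 ≈ 23.64.

α ≈ 4.50, β ≈ 23.64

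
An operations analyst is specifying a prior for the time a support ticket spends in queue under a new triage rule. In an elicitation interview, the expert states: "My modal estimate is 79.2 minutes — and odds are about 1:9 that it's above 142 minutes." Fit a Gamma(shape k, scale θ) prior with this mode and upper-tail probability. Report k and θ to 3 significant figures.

k ≈ 6.58, θ ≈ 14.2

Gamma(k,θ) with k>1 has mode (k−1)θ, so θ = 79.2/(k−1).
Need P(X < 142) = 0.9 with θ tied to k this way. Start at k = 2, θ = 79.2: P(X<142) ≈ 0.535.
Too low — raise k to concentrate. Iterating converges to k ≈ 6.58.
Then θ = 79.2/(6.58−1) ≈ 14.2.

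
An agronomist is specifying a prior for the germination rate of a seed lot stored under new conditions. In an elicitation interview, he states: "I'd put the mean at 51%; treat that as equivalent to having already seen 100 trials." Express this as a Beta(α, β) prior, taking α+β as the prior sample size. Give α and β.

α = 51, β = 49

Under the effective-sample-size interpretation, Beta(α, β) has prior mean α/(α+β) and prior sample size α+β.
So α+β = 100 and α/(α+β) = 0.51, giving α = 0.51·100 = 51 and β = 100 − 51 = 49.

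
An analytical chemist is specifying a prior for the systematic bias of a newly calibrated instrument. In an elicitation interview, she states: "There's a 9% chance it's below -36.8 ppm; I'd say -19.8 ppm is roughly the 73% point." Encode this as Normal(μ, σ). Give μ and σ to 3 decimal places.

The p-quantile of Normal(μ,σ) is μ + z_p·σ, with z_{0.09} = -1.341 and z_{0.73} = 0.6128.
Eliminate σ: μ = (z₂·x₁ − z₁·x₂)/(z₂ − z₁) = (0.6128·-36.8 − (-1.341)·-19.8)/1.954 = -25.133.
Then σ = (x₂ − x₁)/(z₂ − z₁) = (-19.8 − -36.8)/1.954 = 8.702.

μ = -25.133, σ = 8.702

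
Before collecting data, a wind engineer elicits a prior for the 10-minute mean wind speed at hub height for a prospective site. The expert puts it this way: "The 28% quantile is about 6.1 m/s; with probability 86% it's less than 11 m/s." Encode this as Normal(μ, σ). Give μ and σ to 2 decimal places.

The p-quantile of Normal(μ,σ) is μ + z_p·σ, with z_{0.28} = -0.5828 and z_{0.86} = 1.08.
Eliminate σ: μ = (z₂·x₁ − z₁·x₂)/(z₂ − z₁) = (1.08·6.1 − (-0.5828)·11)/1.663 = 7.82.
Then σ = (x₂ − x₁)/(z₂ − z₁) = (11 − 6.1)/1.663 = 2.95.

μ = 7.82, σ = 2.95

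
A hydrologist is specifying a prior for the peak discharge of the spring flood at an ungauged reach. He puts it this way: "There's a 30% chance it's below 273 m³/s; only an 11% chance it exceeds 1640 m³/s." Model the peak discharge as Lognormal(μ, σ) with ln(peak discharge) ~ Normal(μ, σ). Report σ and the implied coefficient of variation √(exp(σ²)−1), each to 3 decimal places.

If T ~ Lognormal(μ,σ) then ln T ~ Normal(μ,σ), so the p-quantile of ln T is μ + z_p·σ.
ln(273) = 5.609 and ln(1640) = 7.402; z_{0.3} = -0.5244, z_{0.89} = 1.227.
σ = (7.402 − 5.609)/(1.227 − (-0.5244)) = 1.024.
μ = 5.609 − (-0.5244)·1.024 = 6.146.
CV = √(exp(σ²)−1) = √(exp(1.0486)−1) = 1.361.

σ ≈ 1.024, CV ≈ 1.361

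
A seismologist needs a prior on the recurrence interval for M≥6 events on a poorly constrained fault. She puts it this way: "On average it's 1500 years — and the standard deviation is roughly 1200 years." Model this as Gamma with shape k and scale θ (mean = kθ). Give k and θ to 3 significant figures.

k ≈ 1.56, θ ≈ 960

For Gamma(k, scale θ): mean = kθ, variance = kθ², so CV = 1/√k.
CV = SD/mean = 1200/1500 = 0.8, hence k = 1/CV² = 1.56.
Then θ = mean/k = 1500/1.56 = 960.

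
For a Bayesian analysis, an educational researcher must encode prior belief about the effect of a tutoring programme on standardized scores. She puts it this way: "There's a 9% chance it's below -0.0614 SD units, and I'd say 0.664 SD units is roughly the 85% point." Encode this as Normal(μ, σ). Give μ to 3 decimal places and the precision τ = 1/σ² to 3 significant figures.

For Normal(μ,σ), the p-quantile is μ + z_p·σ. Here z_{0.09} = -1.341, z_{0.85} = 1.036.
So -0.0614 = μ − 1.341σ and 0.664 = μ + 1.036σ.
Subtracting: σ = (0.664 − -0.0614)/(1.036 − (-1.341)) = 0.305.
Then μ = -0.0614 − (-1.341)·0.305 = 0.348.
Precision τ = 1/σ² = 1/0.3052² = 10.7.

μ = 0.348, τ = 10.7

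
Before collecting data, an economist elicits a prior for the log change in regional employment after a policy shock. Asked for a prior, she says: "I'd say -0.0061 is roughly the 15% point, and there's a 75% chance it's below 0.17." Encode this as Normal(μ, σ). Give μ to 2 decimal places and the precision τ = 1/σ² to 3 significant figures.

μ = 0.10, τ = 94.4

For Normal(μ,σ), the p-quantile is μ + z_p·σ. Here z_{0.15} = -1.036, z_{0.75} = 0.6745.
So -0.0061 = μ − 1.036σ and 0.17 = μ + 0.6745σ.
Subtracting: σ = (0.17 − -0.0061)/(0.6745 − (-1.036)) = 0.10.
Then μ = -0.0061 − (-1.036)·0.10 = 0.10.
Precision τ = 1/σ² = 1/0.1029² = 94.4.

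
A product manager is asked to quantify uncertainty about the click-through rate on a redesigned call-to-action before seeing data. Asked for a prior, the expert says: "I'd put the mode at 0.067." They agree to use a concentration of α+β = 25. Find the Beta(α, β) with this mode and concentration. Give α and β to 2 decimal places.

For α,β > 1 the Beta mode is (α−1)/(α+β−2). With α+β = 25, the mode is (α−1)/23.
Set (α−1)/23 = 0.067 → α = 1 + 0.067·23 = 2.54.
β = 25 − α = 22.46.

α = 2.54, β = 22.46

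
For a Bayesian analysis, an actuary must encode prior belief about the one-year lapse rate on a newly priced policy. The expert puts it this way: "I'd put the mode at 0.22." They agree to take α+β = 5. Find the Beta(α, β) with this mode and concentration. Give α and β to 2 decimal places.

For α,β > 1 the Beta mode is (α−1)/(α+β−2). With α+β = 5, the mode is (α−1)/3.
Set (α−1)/3 = 0.22 → α = 1 + 0.22·3 = 1.66.
β = 5 − α = 3.34.

α = 1.66, β = 3.34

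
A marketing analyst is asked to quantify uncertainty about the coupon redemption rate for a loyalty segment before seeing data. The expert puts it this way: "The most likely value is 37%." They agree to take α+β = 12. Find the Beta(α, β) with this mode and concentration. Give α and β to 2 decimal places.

For α,β > 1 the Beta mode is (α−1)/(α+β−2). With α+β = 12, the mode is (α−1)/10.
Set (α−1)/10 = 0.37 → α = 1 + 0.37·10 = 4.70.
β = 12 − α = 7.30.

α = 4.70, β = 7.30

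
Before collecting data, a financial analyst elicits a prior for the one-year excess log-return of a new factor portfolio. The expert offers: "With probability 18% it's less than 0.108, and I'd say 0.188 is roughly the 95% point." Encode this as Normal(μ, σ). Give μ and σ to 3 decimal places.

μ = 0.137, σ = 0.031

For Normal(μ,σ), the p-quantile is μ + z_p·σ. Here z_{0.18} = -0.9154, z_{0.95} = 1.645.
So 0.108 = μ − 0.9154σ and 0.188 = μ + 1.645σ.
Subtracting: σ = (0.188 − 0.108)/(1.645 − (-0.9154)) = 0.031.
Then μ = 0.108 − (-0.9154)·0.031 = 0.137.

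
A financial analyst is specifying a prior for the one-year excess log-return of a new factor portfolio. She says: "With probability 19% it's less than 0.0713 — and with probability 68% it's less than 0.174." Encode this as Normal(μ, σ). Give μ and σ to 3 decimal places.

μ = 0.138, σ = 0.076

The p-quantile of Normal(μ,σ) is μ + z_p·σ, with z_{0.19} = -0.8779 and z_{0.68} = 0.4677.
Eliminate σ: μ = (z₂·x₁ − z₁·x₂)/(z₂ − z₁) = (0.4677·0.0713 − (-0.8779)·0.174)/1.346 = 0.138.
Then σ = (x₂ − x₁)/(z₂ − z₁) = (0.174 − 0.0713)/1.346 = 0.076.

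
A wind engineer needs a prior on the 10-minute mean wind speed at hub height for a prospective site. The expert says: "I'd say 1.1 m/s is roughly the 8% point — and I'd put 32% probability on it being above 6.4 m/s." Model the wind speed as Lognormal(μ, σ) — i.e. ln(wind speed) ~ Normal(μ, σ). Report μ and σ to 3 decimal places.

If T ~ Lognormal(μ,σ) then ln T ~ Normal(μ,σ), so the p-quantile of ln T is μ + z_p·σ.
ln(1.1) = 0.09531 and ln(6.4) = 1.856; z_{0.08} = -1.405, z_{0.68} = 0.4677.
σ = (1.856 − 0.09531)/(0.4677 − (-1.405)) = 0.940.
μ = 0.09531 − (-1.405)·0.940 = 1.417.

μ ≈ 1.417, σ ≈ 0.940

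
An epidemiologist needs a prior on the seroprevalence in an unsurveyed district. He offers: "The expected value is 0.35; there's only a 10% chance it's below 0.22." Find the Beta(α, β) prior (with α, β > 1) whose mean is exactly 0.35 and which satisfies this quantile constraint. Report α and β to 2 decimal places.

With mean 0.35 fixed, write α = 0.35s, β = 0.65s where s = α+β.
Need P(θ < 0.22) = 0.1 under Beta(0.35s, 0.65s). Normal approximation: (q−m)/√(m(1−m)/s) ≈ z_{0.1} = -1.28, so s ≈ 0.35·0.65·(-1.28)²/(0.22−0.35)² = 22.1.
At s = 22.1: P(θ<0.22) ≈ 0.091. Adjusting to match 0.1 gives s ≈ 20.55.
So α = 0.35·20.55 ≈ 7.19, β = 0.65·20.55 ≈ 13.36.

α ≈ 7.19, β ≈ 13.36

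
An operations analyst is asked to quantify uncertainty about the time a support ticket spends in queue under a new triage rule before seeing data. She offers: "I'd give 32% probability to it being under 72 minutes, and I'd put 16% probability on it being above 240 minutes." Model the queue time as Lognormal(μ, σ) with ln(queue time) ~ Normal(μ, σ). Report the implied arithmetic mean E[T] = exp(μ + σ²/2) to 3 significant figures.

E[T] ≈ 149 minutes

If T ~ Lognormal(μ,σ) then ln T ~ Normal(μ,σ), so the p-quantile of ln T is μ + z_p·σ.
ln(72) = 4.277 and ln(240) = 5.481; z_{0.32} = -0.4677, z_{0.84} = 0.9945.
σ = (5.481 − 4.277)/(0.9945 − (-0.4677)) = 0.823.
μ = 4.277 − (-0.4677)·0.823 = 4.662.
E[T] = exp(μ + σ²/2) = exp(4.662 + 0.3390) = 149 minutes.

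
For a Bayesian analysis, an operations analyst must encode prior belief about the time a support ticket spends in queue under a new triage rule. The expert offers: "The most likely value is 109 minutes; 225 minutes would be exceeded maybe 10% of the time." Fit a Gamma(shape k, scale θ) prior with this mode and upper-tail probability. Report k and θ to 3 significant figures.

k ≈ 4.66, θ ≈ 29.8

Gamma(k,θ) with k>1 has mode (k−1)θ, so θ = 109/(k−1).
Need P(X < 225) = 0.9 with θ tied to k this way. Start at k = 2, θ = 109: P(X<225) ≈ 0.611.
Too low — raise k to concentrate. Iterating converges to k ≈ 4.66.
Then θ = 109/(4.66−1) ≈ 29.8.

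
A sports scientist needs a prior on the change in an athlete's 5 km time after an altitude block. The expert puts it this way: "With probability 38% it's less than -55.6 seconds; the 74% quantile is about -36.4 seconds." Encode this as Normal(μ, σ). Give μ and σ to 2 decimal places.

For Normal(μ,σ), the p-quantile is μ + z_p·σ. Here z_{0.38} = -0.3055, z_{0.74} = 0.6433.
So -55.6 = μ − 0.3055σ and -36.4 = μ + 0.6433σ.
Subtracting: σ = (-36.4 − -55.6)/(0.6433 − (-0.3055)) = 20.24.
Then μ = -55.6 − (-0.3055)·20.24 = -49.42.

μ = -49.42, σ = 20.24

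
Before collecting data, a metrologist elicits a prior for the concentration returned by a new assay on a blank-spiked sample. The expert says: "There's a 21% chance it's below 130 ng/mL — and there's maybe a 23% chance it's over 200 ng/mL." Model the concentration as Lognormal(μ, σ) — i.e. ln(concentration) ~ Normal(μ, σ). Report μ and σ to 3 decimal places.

μ ≈ 5.092, σ ≈ 0.279

If T ~ Lognormal(μ,σ) then ln T ~ Normal(μ,σ), so the p-quantile of ln T is μ + z_p·σ.
ln(130) = 4.868 and ln(200) = 5.298; z_{0.21} = -0.8064, z_{0.77} = 0.7388.
σ = (5.298 − 4.868)/(0.7388 − (-0.8064)) = 0.279.
μ = 4.868 − (-0.8064)·0.279 = 5.092.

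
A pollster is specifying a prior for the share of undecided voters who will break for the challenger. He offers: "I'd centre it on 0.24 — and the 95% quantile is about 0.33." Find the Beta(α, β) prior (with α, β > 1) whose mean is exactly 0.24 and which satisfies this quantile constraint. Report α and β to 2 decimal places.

With mean 0.24 fixed, write α = 0.24s, β = 0.76s where s = α+β.
Need P(θ < 0.33) = 0.95 under Beta(0.24s, 0.76s). Normal approximation: (q−m)/√(m(1−m)/s) ≈ z_{0.95} = 1.64, so s ≈ 0.24·0.76·(1.64)²/(0.33−0.24)² = 60.9.
At s = 60.9: P(θ<0.33) ≈ 0.943. Adjusting to match 0.95 gives s ≈ 66.27.
So α = 0.24·66.27 ≈ 15.90, β = 0.76·66.27 ≈ 50.37.

α ≈ 15.90, β ≈ 50.37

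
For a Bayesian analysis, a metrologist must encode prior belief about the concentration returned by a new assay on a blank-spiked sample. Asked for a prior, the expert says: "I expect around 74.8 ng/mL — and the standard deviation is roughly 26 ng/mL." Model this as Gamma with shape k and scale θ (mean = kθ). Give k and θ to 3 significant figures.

k ≈ 8.28, θ ≈ 9.04

For Gamma(k, scale θ): mean = kθ, variance = kθ², so CV = 1/√k.
CV = SD/mean = 26/74.8 = 0.3476, hence k = 1/CV² = 8.28.
Then θ = mean/k = 74.8/8.28 = 9.04.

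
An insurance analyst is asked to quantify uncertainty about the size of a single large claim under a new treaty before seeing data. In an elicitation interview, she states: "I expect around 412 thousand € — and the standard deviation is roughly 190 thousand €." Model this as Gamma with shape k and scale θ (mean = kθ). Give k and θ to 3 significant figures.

k ≈ 4.7, θ ≈ 87.6

For Gamma(k, scale θ): mean = kθ, variance = kθ², so CV = 1/√k.
CV = SD/mean = 190/412 = 0.4612, hence k = 1/CV² = 4.7.
Then θ = mean/k = 412/4.7 = 87.6.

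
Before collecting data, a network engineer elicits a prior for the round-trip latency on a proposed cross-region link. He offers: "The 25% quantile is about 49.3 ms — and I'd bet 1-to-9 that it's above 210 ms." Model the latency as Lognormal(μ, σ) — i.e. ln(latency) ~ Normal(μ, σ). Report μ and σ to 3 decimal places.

μ ≈ 4.398, σ ≈ 0.741

If T ~ Lognormal(μ,σ) then ln T ~ Normal(μ,σ), so the p-quantile of ln T is μ + z_p·σ.
ln(49.3) = 3.898 and ln(210) = 5.347; z_{0.25} = -0.6745, z_{0.9} = 1.282.
σ = (5.347 − 3.898)/(1.282 − (-0.6745)) = 0.741.
μ = 3.898 − (-0.6745)·0.741 = 4.398.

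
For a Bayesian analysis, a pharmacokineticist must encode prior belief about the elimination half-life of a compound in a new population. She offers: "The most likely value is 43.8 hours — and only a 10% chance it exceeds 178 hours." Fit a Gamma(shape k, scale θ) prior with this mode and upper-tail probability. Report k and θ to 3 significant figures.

Gamma(k,θ) with k>1 has mode (k−1)θ, so θ = 43.8/(k−1).
Need P(X < 178) = 0.9 with θ tied to k this way. Start at k = 2, θ = 43.8: P(X<178) ≈ 0.913.
Too high — lower k to spread out. Iterating converges to k ≈ 1.93.
Then θ = 43.8/(1.93−1) ≈ 47.

k ≈ 1.93, θ ≈ 47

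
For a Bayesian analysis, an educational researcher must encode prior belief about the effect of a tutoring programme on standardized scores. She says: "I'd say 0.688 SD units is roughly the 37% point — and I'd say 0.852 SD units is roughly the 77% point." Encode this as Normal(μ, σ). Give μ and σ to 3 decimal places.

μ = 0.739, σ = 0.153

The p-quantile of Normal(μ,σ) is μ + z_p·σ, with z_{0.37} = -0.3319 and z_{0.77} = 0.7388.
Eliminate σ: μ = (z₂·x₁ − z₁·x₂)/(z₂ − z₁) = (0.7388·0.688 − (-0.3319)·0.852)/1.071 = 0.739.
Then σ = (x₂ − x₁)/(z₂ − z₁) = (0.852 − 0.688)/1.071 = 0.153.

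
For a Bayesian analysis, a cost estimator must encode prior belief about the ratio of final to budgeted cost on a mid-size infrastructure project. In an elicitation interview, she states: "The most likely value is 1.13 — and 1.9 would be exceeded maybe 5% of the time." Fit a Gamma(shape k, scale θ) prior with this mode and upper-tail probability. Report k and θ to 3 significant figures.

Gamma(k,θ) with k>1 has mode (k−1)θ, so θ = 1.13/(k−1).
Need P(X < 1.9) = 0.95 with θ tied to k this way. Start at k = 2, θ = 1.13: P(X<1.9) ≈ 0.501.
Too low — raise k to concentrate. Iterating converges to k ≈ 11.3.
Then θ = 1.13/(11.3−1) ≈ 0.109.

k ≈ 11.3, θ ≈ 0.109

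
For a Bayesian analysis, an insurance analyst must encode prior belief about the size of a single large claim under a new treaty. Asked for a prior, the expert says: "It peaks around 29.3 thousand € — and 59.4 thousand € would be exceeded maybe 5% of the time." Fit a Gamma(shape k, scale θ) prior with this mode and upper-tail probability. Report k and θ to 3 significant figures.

k ≈ 6.54, θ ≈ 5.28

Gamma(k,θ) with k>1 has mode (k−1)θ, so θ = 29.3/(k−1).
Need P(X < 59.4) = 0.95 with θ tied to k this way. Start at k = 2, θ = 29.3: P(X<59.4) ≈ 0.601.
Too low — raise k to concentrate. Iterating converges to k ≈ 6.54.
Then θ = 29.3/(6.54−1) ≈ 5.28.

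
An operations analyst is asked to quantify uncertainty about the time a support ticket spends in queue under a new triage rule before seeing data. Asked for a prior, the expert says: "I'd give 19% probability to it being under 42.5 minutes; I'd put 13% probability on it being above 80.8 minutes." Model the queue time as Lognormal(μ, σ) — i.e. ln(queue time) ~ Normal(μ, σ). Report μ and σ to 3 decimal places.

μ ≈ 4.031, σ ≈ 0.321

If T ~ Lognormal(μ,σ) then ln T ~ Normal(μ,σ), so the p-quantile of ln T is μ + z_p·σ.
ln(42.5) = 3.75 and ln(80.8) = 4.392; z_{0.19} = -0.8779, z_{0.87} = 1.126.
σ = (4.392 − 3.75)/(1.126 − (-0.8779)) = 0.321.
μ = 3.75 − (-0.8779)·0.321 = 4.031.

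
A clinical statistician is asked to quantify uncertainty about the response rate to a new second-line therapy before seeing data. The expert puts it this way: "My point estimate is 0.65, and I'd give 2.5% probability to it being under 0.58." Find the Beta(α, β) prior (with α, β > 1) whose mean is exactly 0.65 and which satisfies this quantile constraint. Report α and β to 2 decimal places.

α ≈ 120.22, β ≈ 64.73

With mean 0.65 fixed, write α = 0.65s, β = 0.35s where s = α+β.
Need P(θ < 0.58) = 0.025 under Beta(0.65s, 0.35s). Normal approximation: (q−m)/√(m(1−m)/s) ≈ z_{0.025} = -1.96, so s ≈ 0.65·0.35·(-1.96)²/(0.58−0.65)² = 178.4.
At s = 178.4: P(θ<0.58) ≈ 0.027. Adjusting to match 0.025 gives s ≈ 184.95.
So α = 0.65·184.95 ≈ 120.22, β = 0.35·184.95 ≈ 64.73.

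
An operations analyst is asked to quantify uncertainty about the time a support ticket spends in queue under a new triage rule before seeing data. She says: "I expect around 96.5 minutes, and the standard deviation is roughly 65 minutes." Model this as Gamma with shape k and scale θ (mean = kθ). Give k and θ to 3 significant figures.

For Gamma(k, scale θ): mean = kθ, variance = kθ², so CV = 1/√k.
CV = SD/mean = 65/96.5 = 0.6736, hence k = 1/CV² = 2.2.
Then θ = mean/k = 96.5/2.2 = 43.8.

k ≈ 2.2, θ ≈ 43.8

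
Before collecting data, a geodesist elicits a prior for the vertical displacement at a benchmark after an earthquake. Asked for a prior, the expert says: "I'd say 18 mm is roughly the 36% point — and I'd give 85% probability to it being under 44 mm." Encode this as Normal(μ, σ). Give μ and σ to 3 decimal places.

μ = 24.681, σ = 18.639

The p-quantile of Normal(μ,σ) is μ + z_p·σ, with z_{0.36} = -0.3585 and z_{0.85} = 1.036.
Eliminate σ: μ = (z₂·x₁ − z₁·x₂)/(z₂ − z₁) = (1.036·18 − (-0.3585)·44)/1.395 = 24.681.
Then σ = (x₂ − x₁)/(z₂ − z₁) = (44 − 18)/1.395 = 18.639.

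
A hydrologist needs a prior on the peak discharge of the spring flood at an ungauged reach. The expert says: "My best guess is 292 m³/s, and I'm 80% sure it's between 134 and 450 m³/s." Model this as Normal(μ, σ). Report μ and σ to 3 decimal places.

A symmetric 80% interval runs μ ± z·σ with z = 1.282.
Half-width = 158, so σ = 158/1.282 = 123.288.
μ is the stated best guess, 292.000.

μ = 292.000, σ = 123.288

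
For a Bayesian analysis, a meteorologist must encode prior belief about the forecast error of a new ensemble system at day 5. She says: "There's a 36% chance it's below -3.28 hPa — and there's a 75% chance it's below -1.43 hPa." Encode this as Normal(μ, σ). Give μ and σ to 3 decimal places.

μ = -2.638, σ = 1.791

For Normal(μ,σ), the p-quantile is μ + z_p·σ. Here z_{0.36} = -0.3585, z_{0.75} = 0.6745.
So -3.28 = μ − 0.3585σ and -1.43 = μ + 0.6745σ.
Subtracting: σ = (-1.43 − -3.28)/(0.6745 − (-0.3585)) = 1.791.
Then μ = -3.28 − (-0.3585)·1.791 = -2.638.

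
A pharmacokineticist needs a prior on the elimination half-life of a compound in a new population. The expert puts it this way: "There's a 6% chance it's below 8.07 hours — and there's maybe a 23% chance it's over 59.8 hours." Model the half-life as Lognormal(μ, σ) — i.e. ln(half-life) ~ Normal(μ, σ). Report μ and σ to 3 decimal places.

μ ≈ 3.446, σ ≈ 0.873

If T ~ Lognormal(μ,σ) then ln T ~ Normal(μ,σ), so the p-quantile of ln T is μ + z_p·σ.
ln(8.07) = 2.088 and ln(59.8) = 4.091; z_{0.06} = -1.555, z_{0.77} = 0.7388.
σ = (4.091 − 2.088)/(0.7388 − (-1.555)) = 0.873.
μ = 2.088 − (-1.555)·0.873 = 3.446.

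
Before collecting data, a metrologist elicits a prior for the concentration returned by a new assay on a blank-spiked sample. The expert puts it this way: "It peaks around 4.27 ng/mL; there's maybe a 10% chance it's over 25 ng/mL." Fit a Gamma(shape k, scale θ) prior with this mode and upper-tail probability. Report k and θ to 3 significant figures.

k ≈ 1.55, θ ≈ 7.82

Gamma(k,θ) with k>1 has mode (k−1)θ, so θ = 4.27/(k−1).
Need P(X < 25) = 0.9 with θ tied to k this way. Start at k = 2, θ = 4.27: P(X<25) ≈ 0.980.
Too high — lower k to spread out. Iterating converges to k ≈ 1.55.
Then θ = 4.27/(1.55−1) ≈ 7.82.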